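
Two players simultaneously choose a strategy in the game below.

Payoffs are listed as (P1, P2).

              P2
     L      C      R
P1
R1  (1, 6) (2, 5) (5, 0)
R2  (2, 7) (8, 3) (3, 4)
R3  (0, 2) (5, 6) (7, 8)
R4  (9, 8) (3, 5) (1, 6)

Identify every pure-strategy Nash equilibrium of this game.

Pure-strategy Nash equilibria: (R3, R), (R4, L)

P1 against L: payoffs 1, 2, 0, 9 → best response R4.
P1 against C: payoffs 2, 8, 5, 3 → best response R2.
P1 against R: payoffs 5, 3, 7, 1 → best response R3.
P2 against R1: payoffs 6, 5, 0 → best response L.
P2 against R2: payoffs 7, 3, 4 → best response L.
P2 against R3: payoffs 2, 6, 8 → best response R.
P2 against R4: payoffs 8, 5, 6 → best response L.
Mutual best responses: (R3, R); (R4, L).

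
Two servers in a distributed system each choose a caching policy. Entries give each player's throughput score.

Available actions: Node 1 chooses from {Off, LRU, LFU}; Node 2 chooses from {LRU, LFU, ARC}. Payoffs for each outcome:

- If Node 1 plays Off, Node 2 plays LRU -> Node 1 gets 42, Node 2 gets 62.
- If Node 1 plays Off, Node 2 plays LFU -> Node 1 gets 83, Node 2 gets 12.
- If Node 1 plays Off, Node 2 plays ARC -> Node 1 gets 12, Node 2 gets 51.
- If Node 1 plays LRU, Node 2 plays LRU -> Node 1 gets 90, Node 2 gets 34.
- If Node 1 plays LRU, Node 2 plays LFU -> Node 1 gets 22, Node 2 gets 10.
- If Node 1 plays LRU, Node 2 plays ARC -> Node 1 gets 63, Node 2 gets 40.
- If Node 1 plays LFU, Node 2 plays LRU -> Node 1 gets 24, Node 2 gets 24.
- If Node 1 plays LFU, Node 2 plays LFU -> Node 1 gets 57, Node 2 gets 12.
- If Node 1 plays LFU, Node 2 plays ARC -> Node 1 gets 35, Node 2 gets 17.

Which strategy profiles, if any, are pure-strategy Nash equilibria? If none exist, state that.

(LRU, ARC)

For each strategy profile, look for a profitable unilateral deviation.
(Off, LRU): Node 1 can switch to LRU (42 → 90). Not NE.
(Off, LFU): Node 2 can switch to LRU (12 → 62). Not NE.
(Off, ARC): Node 1 can switch to LRU (12 → 63). Not NE.
(LRU, LRU): Node 2 can switch to ARC (34 → 40). Not NE.
(LRU, LFU): Node 1 can switch to Off (22 → 83). Not NE.
(LRU, ARC): Node 1 gets 63, best alternative 35; Node 2 gets 40, best alternative 34. No profitable deviation — NE.
(LFU, LRU): Node 1 can switch to Off (24 → 42). Not NE.
(LFU, LFU): Node 1 can switch to Off (57 → 83). Not NE.
(LFU, ARC): Node 1 can switch to LRU (35 → 63). Not NE.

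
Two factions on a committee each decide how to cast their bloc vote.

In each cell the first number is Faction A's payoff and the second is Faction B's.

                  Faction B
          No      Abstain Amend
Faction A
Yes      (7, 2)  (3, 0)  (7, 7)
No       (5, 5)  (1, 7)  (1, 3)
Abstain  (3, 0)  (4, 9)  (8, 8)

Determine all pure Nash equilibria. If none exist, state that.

For each strategy profile, look for a profitable unilateral deviation.
(Yes, No): Faction B can switch to Amend (2 → 7). Not NE.
(Yes, Abstain): Faction A can switch to Abstain (3 → 4). Not NE.
(Yes, Amend): Faction A can switch to Abstain (7 → 8). Not NE.
(No, No): Faction A can switch to Yes (5 → 7). Not NE.
(No, Abstain): Faction A can switch to Yes (1 → 3). Not NE.
(No, Amend): Faction A can switch to Yes (1 → 7). Not NE.
(Abstain, No): Faction A can switch to Yes (3 → 7). Not NE.
(Abstain, Abstain): Faction A gets 4, best alternative 3; Faction B gets 9, best alternative 8. No profitable deviation — NE.
(Abstain, Amend): Faction B can switch to Abstain (8 → 9). Not NE.

The unique pure-strategy Nash equilibrium is (Abstain, Abstain).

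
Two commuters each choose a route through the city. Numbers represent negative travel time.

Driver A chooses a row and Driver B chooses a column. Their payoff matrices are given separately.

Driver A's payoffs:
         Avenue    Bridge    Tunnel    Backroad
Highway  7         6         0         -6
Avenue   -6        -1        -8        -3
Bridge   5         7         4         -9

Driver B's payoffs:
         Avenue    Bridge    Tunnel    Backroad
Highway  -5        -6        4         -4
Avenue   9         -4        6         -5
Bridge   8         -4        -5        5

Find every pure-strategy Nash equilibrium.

(Highway, Avenue): Driver B can switch to Tunnel (-5 → 4). Not NE.
(Highway, Bridge): Driver A can switch to Bridge (6 → 7). Not NE.
(Highway, Tunnel): Driver A can switch to Bridge (0 → 4). Not NE.
(Highway, Backroad): Driver A can switch to Avenue (-6 → -3). Not NE.
(Avenue, Avenue): Driver A can switch to Highway (-6 → 7). Not NE.
(Avenue, Bridge): Driver A can switch to Highway (-1 → 6). Not NE.
(Avenue, Tunnel): Driver A can switch to Highway (-8 → 0). Not NE.
(Avenue, Backroad): Driver B can switch to Avenue (-5 → 9). Not NE.
(The remaining 4 profiles each have a profitable deviation by the same check.)

This game has no pure Nash equilibrium.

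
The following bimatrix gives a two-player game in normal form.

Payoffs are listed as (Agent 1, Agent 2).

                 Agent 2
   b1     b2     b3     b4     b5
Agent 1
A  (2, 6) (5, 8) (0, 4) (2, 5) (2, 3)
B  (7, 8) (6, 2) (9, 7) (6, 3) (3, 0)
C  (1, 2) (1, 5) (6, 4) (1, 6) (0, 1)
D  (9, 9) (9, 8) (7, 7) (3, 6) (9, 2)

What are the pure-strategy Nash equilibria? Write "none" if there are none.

Check each profile: it is a Nash equilibrium iff no player can strictly gain by switching unilaterally.
(A, b1): Agent 1 can switch to B (2 → 7). Not NE.
(A, b2): Agent 1 can switch to B (5 → 6). Not NE.
(A, b3): Agent 1 can switch to B (0 → 9). Not NE.
(A, b4): Agent 1 can switch to B (2 → 6). Not NE.
(A, b5): Agent 1 can switch to B (2 → 3). Not NE.
(B, b1): Agent 1 can switch to D (7 → 9). Not NE.
(B, b2): Agent 1 can switch to D (6 → 9). Not NE.
(B, b3): Agent 2 can switch to b1 (7 → 8). Not NE.
(D, b1): Agent 1 gets 9, best alternative 7; Agent 2 gets 9, best alternative 8. No profitable deviation — NE.
(The remaining 11 profiles each have a profitable deviation by the same check.)

The unique pure-strategy Nash equilibrium is (D, b1).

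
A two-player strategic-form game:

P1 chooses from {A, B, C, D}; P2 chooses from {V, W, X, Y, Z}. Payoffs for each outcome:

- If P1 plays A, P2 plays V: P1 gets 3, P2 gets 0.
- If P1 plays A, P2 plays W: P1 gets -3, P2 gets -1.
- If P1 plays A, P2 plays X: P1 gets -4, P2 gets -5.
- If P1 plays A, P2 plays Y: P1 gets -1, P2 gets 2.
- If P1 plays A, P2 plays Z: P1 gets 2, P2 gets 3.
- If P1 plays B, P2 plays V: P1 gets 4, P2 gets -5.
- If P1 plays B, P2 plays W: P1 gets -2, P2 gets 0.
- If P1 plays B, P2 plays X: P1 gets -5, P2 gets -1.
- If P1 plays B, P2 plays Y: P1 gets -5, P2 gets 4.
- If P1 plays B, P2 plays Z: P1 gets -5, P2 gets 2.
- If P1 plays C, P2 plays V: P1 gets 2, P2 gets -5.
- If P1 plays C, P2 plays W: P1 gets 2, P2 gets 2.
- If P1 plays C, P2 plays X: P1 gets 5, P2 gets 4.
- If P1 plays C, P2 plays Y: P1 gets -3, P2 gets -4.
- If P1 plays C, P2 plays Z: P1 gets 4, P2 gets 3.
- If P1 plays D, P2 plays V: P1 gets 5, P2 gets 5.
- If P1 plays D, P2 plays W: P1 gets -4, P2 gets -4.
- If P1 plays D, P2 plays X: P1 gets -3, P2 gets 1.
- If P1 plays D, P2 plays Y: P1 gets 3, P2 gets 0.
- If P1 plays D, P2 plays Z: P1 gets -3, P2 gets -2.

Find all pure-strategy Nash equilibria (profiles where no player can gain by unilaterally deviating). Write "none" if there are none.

P1 against V: payoffs 3, 4, 2, 5 → best response D.
P1 against W: payoffs -3, -2, 2, -4 → best response C.
P1 against X: payoffs -4, -5, 5, -3 → best response C.
P1 against Y: payoffs -1, -5, -3, 3 → best response D.
P1 against Z: payoffs 2, -5, 4, -3 → best response C.
P2 against A: payoffs 0, -1, -5, 2, 3 → best response Z.
P2 against B: payoffs -5, 0, -1, 4, 2 → best response Y.
P2 against C: payoffs -5, 2, 4, -4, 3 → best response X.
P2 against D: payoffs 5, -4, 1, 0, -2 → best response V.
Mutual best responses: (C, X); (D, V).

The pure Nash equilibria are (C, X); (D, V).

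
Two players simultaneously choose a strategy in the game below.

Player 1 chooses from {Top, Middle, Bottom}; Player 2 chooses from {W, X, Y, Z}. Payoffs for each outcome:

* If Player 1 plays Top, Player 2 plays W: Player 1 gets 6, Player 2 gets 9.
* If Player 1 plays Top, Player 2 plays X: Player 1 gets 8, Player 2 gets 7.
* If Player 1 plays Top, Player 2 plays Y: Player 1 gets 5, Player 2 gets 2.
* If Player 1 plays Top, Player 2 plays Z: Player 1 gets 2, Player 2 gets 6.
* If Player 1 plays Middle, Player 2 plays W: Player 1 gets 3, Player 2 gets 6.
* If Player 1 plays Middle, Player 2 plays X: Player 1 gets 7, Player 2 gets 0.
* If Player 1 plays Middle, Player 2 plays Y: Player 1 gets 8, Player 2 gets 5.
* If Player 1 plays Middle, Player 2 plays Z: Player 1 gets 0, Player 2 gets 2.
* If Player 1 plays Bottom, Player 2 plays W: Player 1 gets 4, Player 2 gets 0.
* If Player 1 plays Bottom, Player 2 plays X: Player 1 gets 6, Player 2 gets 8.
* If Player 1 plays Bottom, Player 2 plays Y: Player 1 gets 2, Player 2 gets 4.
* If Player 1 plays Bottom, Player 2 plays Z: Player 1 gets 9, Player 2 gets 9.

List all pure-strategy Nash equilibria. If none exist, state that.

(Top, W) and (Bottom, Z)

Mark each player's best response to every combination of opponents' strategies; a profile where every player is best-responding is a pure Nash equilibrium.
Player 1 against W: payoffs 6, 3, 4 → best response Top.
Player 1 against X: payoffs 8, 7, 6 → best response Top.
Player 1 against Y: payoffs 5, 8, 2 → best response Middle.
Player 1 against Z: payoffs 2, 0, 9 → best response Bottom.
Player 2 against Top: payoffs 9, 7, 2, 6 → best response W.
Player 2 against Middle: payoffs 6, 0, 5, 2 → best response W.
Player 2 against Bottom: payoffs 0, 8, 4, 9 → best response Z.
Mutual best responses: (Top, W); (Bottom, Z).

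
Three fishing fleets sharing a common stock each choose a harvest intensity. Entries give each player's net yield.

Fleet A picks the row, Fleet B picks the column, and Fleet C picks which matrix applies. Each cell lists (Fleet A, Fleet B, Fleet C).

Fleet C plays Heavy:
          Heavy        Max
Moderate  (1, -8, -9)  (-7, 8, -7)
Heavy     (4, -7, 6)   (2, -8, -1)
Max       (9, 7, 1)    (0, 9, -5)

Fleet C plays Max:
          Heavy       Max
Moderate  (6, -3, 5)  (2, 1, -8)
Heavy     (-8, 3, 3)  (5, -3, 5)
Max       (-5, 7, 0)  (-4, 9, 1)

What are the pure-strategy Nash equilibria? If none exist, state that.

This game has no pure Nash equilibrium.

Check each profile: it is a Nash equilibrium iff no player can strictly gain by switching unilaterally.
(Moderate, Heavy, Heavy): Fleet A can switch to Heavy (1 → 4). Not NE.
(Moderate, Heavy, Max): Fleet B can switch to Max (-3 → 1). Not NE.
(Moderate, Max, Heavy): Fleet A can switch to Heavy (-7 → 2). Not NE.
(Moderate, Max, Max): Fleet A can switch to Heavy (2 → 5). Not NE.
(Heavy, Heavy, Heavy): Fleet A can switch to Max (4 → 9). Not NE.
(Heavy, Heavy, Max): Fleet A can switch to Moderate (-8 → 6). Not NE.
(Heavy, Max, Heavy): Fleet B can switch to Heavy (-8 → -7). Not NE.
(Heavy, Max, Max): Fleet B can switch to Heavy (-3 → 3). Not NE.
(Max, Heavy, Heavy): Fleet B can switch to Max (7 → 9). Not NE.
(Max, Heavy, Max): Fleet A can switch to Moderate (-5 → 6). Not NE.
(Max, Max, Heavy): Fleet A can switch to Heavy (0 → 2). Not NE.
(Max, Max, Max): Fleet A can switch to Moderate (-4 → 2). Not NE.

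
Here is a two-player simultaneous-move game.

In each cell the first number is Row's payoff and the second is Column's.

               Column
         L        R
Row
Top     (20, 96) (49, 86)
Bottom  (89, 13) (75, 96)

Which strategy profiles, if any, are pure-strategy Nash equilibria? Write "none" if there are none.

(Bottom, R)

Check each profile: it is a Nash equilibrium iff no player can strictly gain by switching unilaterally.
(Top, L): Row can switch to Bottom (20 → 89). Not NE.
(Top, R): Row can switch to Bottom (49 → 75). Not NE.
(Bottom, L): Column can switch to R (13 → 96). Not NE.
(Bottom, R): Row gets 75, best alternative 49; Column gets 96, best alternative 13. No profitable deviation — NE.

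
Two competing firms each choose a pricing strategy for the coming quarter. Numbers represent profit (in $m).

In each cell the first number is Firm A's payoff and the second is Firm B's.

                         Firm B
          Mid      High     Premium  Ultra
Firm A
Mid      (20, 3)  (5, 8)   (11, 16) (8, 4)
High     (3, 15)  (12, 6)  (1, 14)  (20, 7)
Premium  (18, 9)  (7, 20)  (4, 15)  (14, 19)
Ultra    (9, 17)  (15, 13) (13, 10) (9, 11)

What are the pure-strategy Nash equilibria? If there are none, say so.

There is no pure-strategy Nash equilibrium.

(Mid, Mid): Firm B can switch to High (3 → 8). Not NE.
(Mid, High): Firm A can switch to High (5 → 12). Not NE.
(Mid, Premium): Firm A can switch to Ultra (11 → 13). Not NE.
(Mid, Ultra): Firm A can switch to High (8 → 20). Not NE.
(High, Mid): Firm A can switch to Mid (3 → 20). Not NE.
(High, High): Firm A can switch to Ultra (12 → 15). Not NE.
(High, Premium): Firm A can switch to Mid (1 → 11). Not NE.
(High, Ultra): Firm B can switch to Mid (7 → 15). Not NE.
(The remaining 8 profiles each have a profitable deviation by the same check.)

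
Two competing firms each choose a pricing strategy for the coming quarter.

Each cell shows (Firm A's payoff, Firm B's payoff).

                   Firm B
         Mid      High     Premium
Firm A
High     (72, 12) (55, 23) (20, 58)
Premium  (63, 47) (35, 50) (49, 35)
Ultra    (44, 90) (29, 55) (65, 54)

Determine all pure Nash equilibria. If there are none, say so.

(High, Mid): Firm B can switch to High (12 → 23). Not NE.
(High, High): Firm B can switch to Premium (23 → 58). Not NE.
(High, Premium): Firm A can switch to Premium (20 → 49). Not NE.
(Premium, Mid): Firm A can switch to High (63 → 72). Not NE.
(Premium, High): Firm A can switch to High (35 → 55). Not NE.
(Premium, Premium): Firm A can switch to Ultra (49 → 65). Not NE.
(Ultra, Mid): Firm A can switch to High (44 → 72). Not NE.
(Ultra, High): Firm A can switch to High (29 → 55). Not NE.
(Ultra, Premium): Firm B can switch to Mid (54 → 90). Not NE.

There is no pure-strategy Nash equilibrium.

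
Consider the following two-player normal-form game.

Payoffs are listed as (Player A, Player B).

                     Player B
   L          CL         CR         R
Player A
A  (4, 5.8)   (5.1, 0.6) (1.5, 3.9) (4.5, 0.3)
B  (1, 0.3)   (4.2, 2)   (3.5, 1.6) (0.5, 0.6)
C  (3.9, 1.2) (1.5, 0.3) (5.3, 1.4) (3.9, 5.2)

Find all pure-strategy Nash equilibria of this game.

Player A against L: payoffs 4, 1, 3.9 → best response A.
Player A against CL: payoffs 5.1, 4.2, 1.5 → best response A.
Player A against CR: payoffs 1.5, 3.5, 5.3 → best response C.
Player A against R: payoffs 4.5, 0.5, 3.9 → best response A.
Player B against A: payoffs 5.8, 0.6, 3.9, 0.3 → best response L.
Player B against B: payoffs 0.3, 2, 1.6, 0.6 → best response CL.
Player B against C: payoffs 1.2, 0.3, 1.4, 5.2 → best response R.
Mutual best responses: (A, L).

(A, L)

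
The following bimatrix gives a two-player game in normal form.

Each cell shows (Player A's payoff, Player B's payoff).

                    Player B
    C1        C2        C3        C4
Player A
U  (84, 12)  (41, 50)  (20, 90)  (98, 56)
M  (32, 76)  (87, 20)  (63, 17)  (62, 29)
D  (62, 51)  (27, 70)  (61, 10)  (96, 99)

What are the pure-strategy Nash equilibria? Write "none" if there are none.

No pure-strategy Nash equilibrium.

Player A against C1: payoffs 84, 32, 62 → best response U.
Player A against C2: payoffs 41, 87, 27 → best response M.
Player A against C3: payoffs 20, 63, 61 → best response M.
Player A against C4: payoffs 98, 62, 96 → best response U.
Player B against U: payoffs 12, 50, 90, 56 → best response C3.
Player B against M: payoffs 76, 20, 17, 29 → best response C1.
Player B against D: payoffs 51, 70, 10, 99 → best response C4.
No profile is a mutual best response for all players.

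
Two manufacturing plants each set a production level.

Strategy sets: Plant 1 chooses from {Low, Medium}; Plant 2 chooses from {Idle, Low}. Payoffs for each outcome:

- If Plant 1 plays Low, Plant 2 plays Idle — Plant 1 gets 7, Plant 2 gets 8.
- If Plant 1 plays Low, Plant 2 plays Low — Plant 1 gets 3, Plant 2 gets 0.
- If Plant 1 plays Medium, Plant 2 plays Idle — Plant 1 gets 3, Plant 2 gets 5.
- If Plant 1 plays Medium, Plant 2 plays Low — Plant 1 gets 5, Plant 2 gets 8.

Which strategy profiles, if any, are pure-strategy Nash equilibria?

Plant 1 against Idle: payoffs 7, 3 → best response Low.
Plant 1 against Low: payoffs 3, 5 → best response Medium.
Plant 2 against Low: payoffs 8, 0 → best response Idle.
Plant 2 against Medium: payoffs 5, 8 → best response Low.
Mutual best responses: (Low, Idle); (Medium, Low).

The pure Nash equilibria are (Low, Idle), (Medium, Low).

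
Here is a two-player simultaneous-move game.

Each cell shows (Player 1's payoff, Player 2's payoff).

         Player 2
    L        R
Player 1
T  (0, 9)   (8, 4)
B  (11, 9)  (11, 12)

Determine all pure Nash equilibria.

(T, L): Player 1 can switch to B (0 → 11). Not NE.
(T, R): Player 1 can switch to B (8 → 11). Not NE.
(B, L): Player 2 can switch to R (9 → 12). Not NE.
(B, R): Player 1 gets 11, best alternative 8; Player 2 gets 12, best alternative 9. No profitable deviation — NE.

The unique pure-strategy Nash equilibrium is (B, R).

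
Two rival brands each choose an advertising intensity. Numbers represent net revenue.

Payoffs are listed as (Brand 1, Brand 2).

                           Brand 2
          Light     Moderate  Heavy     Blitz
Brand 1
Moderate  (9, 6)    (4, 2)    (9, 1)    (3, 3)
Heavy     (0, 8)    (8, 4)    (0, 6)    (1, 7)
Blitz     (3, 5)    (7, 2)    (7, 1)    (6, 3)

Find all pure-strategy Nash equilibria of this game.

Pure NE: (Moderate, Light)

Brand 1 against Light: payoffs 9, 0, 3 → best response Moderate.
Brand 1 against Moderate: payoffs 4, 8, 7 → best response Heavy.
Brand 1 against Heavy: payoffs 9, 0, 7 → best response Moderate.
Brand 1 against Blitz: payoffs 3, 1, 6 → best response Blitz.
Brand 2 against Moderate: payoffs 6, 2, 1, 3 → best response Light.
Brand 2 against Heavy: payoffs 8, 4, 6, 7 → best response Light.
Brand 2 against Blitz: payoffs 5, 2, 1, 3 → best response Light.
Mutual best responses: (Moderate, Light).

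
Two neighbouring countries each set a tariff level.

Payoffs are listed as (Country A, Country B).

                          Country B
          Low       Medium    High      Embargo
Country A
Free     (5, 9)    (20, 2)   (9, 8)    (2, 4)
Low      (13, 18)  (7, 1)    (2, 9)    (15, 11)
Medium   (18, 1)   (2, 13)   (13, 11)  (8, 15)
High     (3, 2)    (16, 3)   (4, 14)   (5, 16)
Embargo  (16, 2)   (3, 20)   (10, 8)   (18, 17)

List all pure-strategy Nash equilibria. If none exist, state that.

(Free, Low): Country A can switch to Low (5 → 13). Not NE.
(Free, Medium): Country B can switch to Low (2 → 9). Not NE.
(Free, High): Country A can switch to Medium (9 → 13). Not NE.
(Free, Embargo): Country A can switch to Low (2 → 15). Not NE.
(Low, Low): Country A can switch to Medium (13 → 18). Not NE.
(Low, Medium): Country A can switch to Free (7 → 20). Not NE.
(Low, High): Country A can switch to Free (2 → 9). Not NE.
(Low, Embargo): Country A can switch to Embargo (15 → 18). Not NE.
(The remaining 12 profiles each have a profitable deviation by the same check.)

There is no pure-strategy Nash equilibrium.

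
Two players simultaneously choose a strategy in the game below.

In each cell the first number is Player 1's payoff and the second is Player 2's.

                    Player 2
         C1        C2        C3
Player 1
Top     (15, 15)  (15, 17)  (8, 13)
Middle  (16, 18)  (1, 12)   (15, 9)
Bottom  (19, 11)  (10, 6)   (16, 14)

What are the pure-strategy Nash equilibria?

Pure-strategy Nash equilibria: (Top, C2) and (Bottom, C3)

For each strategy profile, look for a profitable unilateral deviation.
(Top, C1): Player 1 can switch to Middle (15 → 16). Not NE.
(Top, C2): Player 1 gets 15, best alternative 10; Player 2 gets 17, best alternative 15. No profitable deviation — NE.
(Top, C3): Player 1 can switch to Middle (8 → 15). Not NE.
(Middle, C1): Player 1 can switch to Bottom (16 → 19). Not NE.
(Middle, C2): Player 1 can switch to Top (1 → 15). Not NE.
(Middle, C3): Player 1 can switch to Bottom (15 → 16). Not NE.
(Bottom, C1): Player 2 can switch to C3 (11 → 14). Not NE.
(Bottom, C2): Player 1 can switch to Top (10 → 15). Not NE.
(Bottom, C3): Player 1 gets 16, best alternative 15; Player 2 gets 14, best alternative 11. No profitable deviation — NE.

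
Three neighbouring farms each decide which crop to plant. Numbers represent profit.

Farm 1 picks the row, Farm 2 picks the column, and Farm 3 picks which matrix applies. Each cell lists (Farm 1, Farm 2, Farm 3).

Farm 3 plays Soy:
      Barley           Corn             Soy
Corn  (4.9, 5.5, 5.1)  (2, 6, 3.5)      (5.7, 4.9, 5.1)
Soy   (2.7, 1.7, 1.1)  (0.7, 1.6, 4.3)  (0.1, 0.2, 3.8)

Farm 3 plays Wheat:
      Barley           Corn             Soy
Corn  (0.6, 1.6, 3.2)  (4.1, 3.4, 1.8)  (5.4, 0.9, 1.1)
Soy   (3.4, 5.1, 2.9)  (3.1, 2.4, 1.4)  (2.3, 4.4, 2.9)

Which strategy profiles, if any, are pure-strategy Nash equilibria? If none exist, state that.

Check each profile: it is a Nash equilibrium iff no player can strictly gain by switching unilaterally.
(Corn, Barley, Soy): Farm 2 can switch to Corn (5.5 → 6). Not NE.
(Corn, Barley, Wheat): Farm 1 can switch to Soy (0.6 → 3.4). Not NE.
(Corn, Corn, Soy): Farm 1 gets 2, best alternative 0.7; Farm 2 gets 6, best alternative 5.5; Farm 3 gets 3.5, best alternative 1.8. No profitable deviation — NE.
(Corn, Corn, Wheat): Farm 3 can switch to Soy (1.8 → 3.5). Not NE.
(Corn, Soy, Soy): Farm 2 can switch to Barley (4.9 → 5.5). Not NE.
(Corn, Soy, Wheat): Farm 2 can switch to Barley (0.9 → 1.6). Not NE.
(Soy, Barley, Soy): Farm 1 can switch to Corn (2.7 → 4.9). Not NE.
(Soy, Barley, Wheat): Farm 1 gets 3.4, best alternative 0.6; Farm 2 gets 5.1, best alternative 4.4; Farm 3 gets 2.9, best alternative 1.1. No profitable deviation — NE.
(The remaining 4 profiles each have a profitable deviation by the same check.)

The pure Nash equilibria are (Corn, Corn, Soy); (Soy, Barley, Wheat).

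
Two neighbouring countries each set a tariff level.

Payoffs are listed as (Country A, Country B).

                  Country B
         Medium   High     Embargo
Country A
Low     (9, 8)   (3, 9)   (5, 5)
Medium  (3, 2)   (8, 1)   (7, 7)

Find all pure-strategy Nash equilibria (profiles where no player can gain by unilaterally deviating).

Country A against Medium: payoffs 9, 3 → best response Low.
Country A against High: payoffs 3, 8 → best response Medium.
Country A against Embargo: payoffs 5, 7 → best response Medium.
Country B against Low: payoffs 8, 9, 5 → best response High.
Country B against Medium: payoffs 2, 1, 7 → best response Embargo.
Mutual best responses: (Medium, Embargo).

(Medium, Embargo)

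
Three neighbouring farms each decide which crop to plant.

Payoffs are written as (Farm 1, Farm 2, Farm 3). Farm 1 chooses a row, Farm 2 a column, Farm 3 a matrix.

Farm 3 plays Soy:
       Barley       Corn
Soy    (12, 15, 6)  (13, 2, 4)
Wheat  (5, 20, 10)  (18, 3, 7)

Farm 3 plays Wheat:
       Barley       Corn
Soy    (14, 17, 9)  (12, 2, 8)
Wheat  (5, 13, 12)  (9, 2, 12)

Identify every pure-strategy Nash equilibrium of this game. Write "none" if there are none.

Pure NE: (Soy, Barley, Wheat)

(Soy, Barley, Soy): Farm 3 can switch to Wheat (6 → 9). Not NE.
(Soy, Barley, Wheat): Farm 1 gets 14, best alternative 5; Farm 2 gets 17, best alternative 2; Farm 3 gets 9, best alternative 6. No profitable deviation — NE.
(Soy, Corn, Soy): Farm 1 can switch to Wheat (13 → 18). Not NE.
(Soy, Corn, Wheat): Farm 2 can switch to Barley (2 → 17). Not NE.
(Wheat, Barley, Soy): Farm 1 can switch to Soy (5 → 12). Not NE.
(Wheat, Barley, Wheat): Farm 1 can switch to Soy (5 → 14). Not NE.
(Wheat, Corn, Soy): Farm 2 can switch to Barley (3 → 20). Not NE.
(Wheat, Corn, Wheat): Farm 1 can switch to Soy (9 → 12). Not NE.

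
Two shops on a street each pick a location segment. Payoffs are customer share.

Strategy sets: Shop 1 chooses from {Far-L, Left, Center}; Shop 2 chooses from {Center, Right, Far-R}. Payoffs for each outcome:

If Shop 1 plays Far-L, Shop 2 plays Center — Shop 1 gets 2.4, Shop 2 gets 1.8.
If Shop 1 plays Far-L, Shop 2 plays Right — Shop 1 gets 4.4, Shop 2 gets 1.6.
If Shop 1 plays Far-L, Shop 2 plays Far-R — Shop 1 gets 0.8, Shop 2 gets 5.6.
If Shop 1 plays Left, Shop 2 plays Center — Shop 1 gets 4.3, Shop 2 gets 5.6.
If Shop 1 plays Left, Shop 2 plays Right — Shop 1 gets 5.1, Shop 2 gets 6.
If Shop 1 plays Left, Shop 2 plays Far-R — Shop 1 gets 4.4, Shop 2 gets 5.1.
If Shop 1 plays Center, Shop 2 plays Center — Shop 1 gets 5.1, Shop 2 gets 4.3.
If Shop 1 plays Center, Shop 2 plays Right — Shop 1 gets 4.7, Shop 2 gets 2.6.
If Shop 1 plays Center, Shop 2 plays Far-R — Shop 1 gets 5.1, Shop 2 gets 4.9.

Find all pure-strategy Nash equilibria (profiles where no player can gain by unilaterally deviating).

(Left, Right), (Center, Far-R)

Mark each player's best response to every combination of opponents' strategies; a profile where every player is best-responding is a pure Nash equilibrium.
Shop 1 against Center: payoffs 2.4, 4.3, 5.1 → best response Center.
Shop 1 against Right: payoffs 4.4, 5.1, 4.7 → best response Left.
Shop 1 against Far-R: payoffs 0.8, 4.4, 5.1 → best response Center.
Shop 2 against Far-L: payoffs 1.8, 1.6, 5.6 → best response Far-R.
Shop 2 against Left: payoffs 5.6, 6, 5.1 → best response Right.
Shop 2 against Center: payoffs 4.3, 2.6, 4.9 → best response Far-R.
Mutual best responses: (Left, Right); (Center, Far-R).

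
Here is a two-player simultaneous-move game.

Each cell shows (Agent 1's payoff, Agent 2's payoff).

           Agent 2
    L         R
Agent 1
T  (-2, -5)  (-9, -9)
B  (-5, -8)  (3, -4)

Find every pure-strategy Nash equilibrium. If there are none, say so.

The pure Nash equilibria are (T, L), (B, R).

(T, L): Agent 1 gets -2, best alternative -5; Agent 2 gets -5, best alternative -9. No profitable deviation — NE.
(T, R): Agent 1 can switch to B (-9 → 3). Not NE.
(B, L): Agent 1 can switch to T (-5 → -2). Not NE.
(B, R): Agent 1 gets 3, best alternative -9; Agent 2 gets -4, best alternative -8. No profitable deviation — NE.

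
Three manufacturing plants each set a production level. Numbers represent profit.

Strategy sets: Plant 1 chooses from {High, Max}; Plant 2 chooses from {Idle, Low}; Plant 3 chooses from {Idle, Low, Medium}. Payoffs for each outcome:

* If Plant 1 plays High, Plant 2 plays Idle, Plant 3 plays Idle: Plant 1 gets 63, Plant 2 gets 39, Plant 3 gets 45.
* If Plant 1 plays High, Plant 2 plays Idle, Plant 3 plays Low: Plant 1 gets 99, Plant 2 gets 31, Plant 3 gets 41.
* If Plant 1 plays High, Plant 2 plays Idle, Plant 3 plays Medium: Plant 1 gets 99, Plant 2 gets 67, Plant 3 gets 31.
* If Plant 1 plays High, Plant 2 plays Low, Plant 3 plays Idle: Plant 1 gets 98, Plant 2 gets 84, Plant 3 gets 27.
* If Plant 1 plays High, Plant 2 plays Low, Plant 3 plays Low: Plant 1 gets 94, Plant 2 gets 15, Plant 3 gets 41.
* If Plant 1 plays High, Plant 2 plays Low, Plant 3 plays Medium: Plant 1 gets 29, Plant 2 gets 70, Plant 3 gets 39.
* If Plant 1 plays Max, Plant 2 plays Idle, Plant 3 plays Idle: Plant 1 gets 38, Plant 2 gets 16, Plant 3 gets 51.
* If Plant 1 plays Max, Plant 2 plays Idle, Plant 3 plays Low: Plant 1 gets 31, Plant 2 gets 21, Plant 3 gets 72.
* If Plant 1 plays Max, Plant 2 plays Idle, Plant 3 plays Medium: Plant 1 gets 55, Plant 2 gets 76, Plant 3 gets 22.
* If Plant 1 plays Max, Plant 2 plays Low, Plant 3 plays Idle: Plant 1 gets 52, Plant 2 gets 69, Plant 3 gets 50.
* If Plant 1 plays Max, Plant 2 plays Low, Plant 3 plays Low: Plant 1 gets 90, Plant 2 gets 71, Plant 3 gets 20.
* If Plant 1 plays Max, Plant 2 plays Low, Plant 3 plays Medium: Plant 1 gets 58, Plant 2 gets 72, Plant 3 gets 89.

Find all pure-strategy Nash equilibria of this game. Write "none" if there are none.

(High, Idle, Idle): Plant 2 can switch to Low (39 → 84). Not NE.
(High, Idle, Low): Plant 3 can switch to Idle (41 → 45). Not NE.
(High, Idle, Medium): Plant 2 can switch to Low (67 → 70). Not NE.
(High, Low, Idle): Plant 3 can switch to Low (27 → 41). Not NE.
(High, Low, Low): Plant 2 can switch to Idle (15 → 31). Not NE.
(High, Low, Medium): Plant 1 can switch to Max (29 → 58). Not NE.
(Max, Idle, Idle): Plant 1 can switch to High (38 → 63). Not NE.
(Max, Idle, Low): Plant 1 can switch to High (31 → 99). Not NE.
(The remaining 4 profiles each have a profitable deviation by the same check.)

none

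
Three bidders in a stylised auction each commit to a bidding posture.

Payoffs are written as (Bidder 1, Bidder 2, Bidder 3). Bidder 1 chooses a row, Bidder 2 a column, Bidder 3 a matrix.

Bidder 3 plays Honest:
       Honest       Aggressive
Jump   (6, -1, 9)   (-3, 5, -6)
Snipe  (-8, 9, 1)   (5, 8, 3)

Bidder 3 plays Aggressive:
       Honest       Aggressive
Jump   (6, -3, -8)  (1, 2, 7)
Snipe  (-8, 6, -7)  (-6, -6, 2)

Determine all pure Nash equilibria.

(Jump, Aggressive, Aggressive)

Mark each player's best response to every combination of opponents' strategies; a profile where every player is best-responding is a pure Nash equilibrium.
Bidder 1 against (Honest, Honest): payoffs 6, -8 → best response Jump.
Bidder 1 against (Honest, Aggressive): payoffs 6, -8 → best response Jump.
Bidder 1 against (Aggressive, Honest): payoffs -3, 5 → best response Snipe.
Bidder 1 against (Aggressive, Aggressive): payoffs 1, -6 → best response Jump.
Bidder 2 against (Jump, Honest): payoffs -1, 5 → best response Aggressive.
Bidder 2 against (Jump, Aggressive): payoffs -3, 2 → best response Aggressive.
Bidder 2 against (Snipe, Honest): payoffs 9, 8 → best response Honest.
Bidder 2 against (Snipe, Aggressive): payoffs 6, -6 → best response Honest.
Bidder 3 against (Jump, Honest): payoffs 9, -8 → best response Honest.
Bidder 3 against (Jump, Aggressive): payoffs -6, 7 → best response Aggressive.
Bidder 3 against (Snipe, Honest): payoffs 1, -7 → best response Honest.
Bidder 3 against (Snipe, Aggressive): payoffs 3, 2 → best response Honest.
Mutual best responses: (Jump, Aggressive, Aggressive).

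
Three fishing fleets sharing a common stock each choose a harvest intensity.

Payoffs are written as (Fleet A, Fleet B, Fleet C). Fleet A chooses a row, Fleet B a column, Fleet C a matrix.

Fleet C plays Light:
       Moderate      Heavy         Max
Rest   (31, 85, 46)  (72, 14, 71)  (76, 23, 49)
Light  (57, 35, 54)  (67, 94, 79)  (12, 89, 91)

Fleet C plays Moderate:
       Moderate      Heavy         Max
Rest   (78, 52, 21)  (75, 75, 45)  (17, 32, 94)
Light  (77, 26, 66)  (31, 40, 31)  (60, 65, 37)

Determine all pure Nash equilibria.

No pure-strategy Nash equilibrium.

Fleet A against (Moderate, Light): payoffs 31, 57 → best response Light.
Fleet A against (Moderate, Moderate): payoffs 78, 77 → best response Rest.
Fleet A against (Heavy, Light): payoffs 72, 67 → best response Rest.
Fleet A against (Heavy, Moderate): payoffs 75, 31 → best response Rest.
Fleet A against (Max, Light): payoffs 76, 12 → best response Rest.
Fleet A against (Max, Moderate): payoffs 17, 60 → best response Light.
Fleet B against (Rest, Light): payoffs 85, 14, 23 → best response Moderate.
Fleet B against (Rest, Moderate): payoffs 52, 75, 32 → best response Heavy.
Fleet B against (Light, Light): payoffs 35, 94, 89 → best response Heavy.
Fleet B against (Light, Moderate): payoffs 26, 40, 65 → best response Max.
Fleet C against (Rest, Moderate): payoffs 46, 21 → best response Light.
Fleet C against (Rest, Heavy): payoffs 71, 45 → best response Light.
Fleet C against (Rest, Max): payoffs 49, 94 → best response Moderate.
Fleet C against (Light, Moderate): payoffs 54, 66 → best response Moderate.
Fleet C against (Light, Heavy): payoffs 79, 31 → best response Light.
Fleet C against (Light, Max): payoffs 91, 37 → best response Light.
No profile is a mutual best response for all players.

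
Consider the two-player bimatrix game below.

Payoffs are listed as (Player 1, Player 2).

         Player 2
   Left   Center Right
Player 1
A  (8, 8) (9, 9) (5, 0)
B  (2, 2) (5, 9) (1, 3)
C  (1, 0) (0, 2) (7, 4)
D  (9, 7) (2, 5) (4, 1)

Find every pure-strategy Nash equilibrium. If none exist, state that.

(A, Left): Player 1 can switch to D (8 → 9). Not NE.
(A, Center): Player 1 gets 9, best alternative 5; Player 2 gets 9, best alternative 8. No profitable deviation — NE.
(A, Right): Player 1 can switch to C (5 → 7). Not NE.
(B, Left): Player 1 can switch to A (2 → 8). Not NE.
(B, Center): Player 1 can switch to A (5 → 9). Not NE.
(B, Right): Player 1 can switch to A (1 → 5). Not NE.
(C, Left): Player 1 can switch to A (1 → 8). Not NE.
(C, Center): Player 1 can switch to A (0 → 9). Not NE.
(C, Right): Player 1 gets 7, best alternative 5; Player 2 gets 4, best alternative 2. No profitable deviation — NE.
(D, Left): Player 1 gets 9, best alternative 8; Player 2 gets 7, best alternative 5. No profitable deviation — NE.
(D, Center): Player 1 can switch to A (2 → 9). Not NE.
(The remaining 1 profile has a profitable deviation by the same check.)

Pure-strategy Nash equilibria: (A, Center), (C, Right), (D, Left)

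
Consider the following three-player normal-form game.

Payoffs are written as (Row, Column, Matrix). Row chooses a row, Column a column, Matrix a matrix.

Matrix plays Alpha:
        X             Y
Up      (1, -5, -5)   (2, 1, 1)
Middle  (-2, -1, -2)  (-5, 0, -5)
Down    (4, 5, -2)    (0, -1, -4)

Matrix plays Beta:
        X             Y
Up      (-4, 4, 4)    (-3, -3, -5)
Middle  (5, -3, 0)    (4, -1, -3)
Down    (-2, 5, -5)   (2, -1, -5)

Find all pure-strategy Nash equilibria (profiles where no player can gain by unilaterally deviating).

Mark each player's best response to every combination of opponents' strategies; a profile where every player is best-responding is a pure Nash equilibrium.
Row against (X, Alpha): payoffs 1, -2, 4 → best response Down.
Row against (X, Beta): payoffs -4, 5, -2 → best response Middle.
Row against (Y, Alpha): payoffs 2, -5, 0 → best response Up.
Row against (Y, Beta): payoffs -3, 4, 2 → best response Middle.
Column against (Up, Alpha): payoffs -5, 1 → best response Y.
Column against (Up, Beta): payoffs 4, -3 → best response X.
Column against (Middle, Alpha): payoffs -1, 0 → best response Y.
Column against (Middle, Beta): payoffs -3, -1 → best response Y.
Column against (Down, Alpha): payoffs 5, -1 → best response X.
Column against (Down, Beta): payoffs 5, -1 → best response X.
Matrix against (Up, X): payoffs -5, 4 → best response Beta.
Matrix against (Up, Y): payoffs 1, -5 → best response Alpha.
Matrix against (Middle, X): payoffs -2, 0 → best response Beta.
Matrix against (Middle, Y): payoffs -5, -3 → best response Beta.
Matrix against (Down, X): payoffs -2, -5 → best response Alpha.
Matrix against (Down, Y): payoffs -4, -5 → best response Alpha.
Mutual best responses: (Up, Y, Alpha); (Middle, Y, Beta); (Down, X, Alpha).

(Up, Y, Alpha) and (Middle, Y, Beta) and (Down, X, Alpha)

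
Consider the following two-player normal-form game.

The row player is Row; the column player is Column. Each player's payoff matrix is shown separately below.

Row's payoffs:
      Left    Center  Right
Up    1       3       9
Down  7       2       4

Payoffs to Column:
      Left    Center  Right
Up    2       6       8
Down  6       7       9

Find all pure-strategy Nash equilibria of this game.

(Up, Left): Row can switch to Down (1 → 7). Not NE.
(Up, Center): Column can switch to Right (6 → 8). Not NE.
(Up, Right): Row gets 9, best alternative 4; Column gets 8, best alternative 6. No profitable deviation — NE.
(Down, Left): Column can switch to Center (6 → 7). Not NE.
(Down, Center): Row can switch to Up (2 → 3). Not NE.
(Down, Right): Row can switch to Up (4 → 9). Not NE.

The unique pure-strategy Nash equilibrium is (Up, Right).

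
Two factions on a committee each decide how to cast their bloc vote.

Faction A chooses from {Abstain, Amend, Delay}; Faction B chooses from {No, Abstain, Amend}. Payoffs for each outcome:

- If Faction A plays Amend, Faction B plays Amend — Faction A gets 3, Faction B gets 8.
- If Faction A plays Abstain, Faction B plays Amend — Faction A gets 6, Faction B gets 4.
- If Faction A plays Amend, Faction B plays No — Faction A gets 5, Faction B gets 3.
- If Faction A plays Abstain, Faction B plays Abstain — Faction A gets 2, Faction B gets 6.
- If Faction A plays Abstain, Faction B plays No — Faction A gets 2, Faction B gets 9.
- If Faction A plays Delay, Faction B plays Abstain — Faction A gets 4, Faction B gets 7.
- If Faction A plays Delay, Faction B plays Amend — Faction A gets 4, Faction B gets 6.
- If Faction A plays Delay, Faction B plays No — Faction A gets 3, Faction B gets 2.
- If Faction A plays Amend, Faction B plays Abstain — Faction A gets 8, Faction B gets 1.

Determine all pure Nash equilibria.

No pure-strategy Nash equilibrium.

Faction A against No: payoffs 2, 5, 3 → best response Amend.
Faction A against Abstain: payoffs 2, 8, 4 → best response Amend.
Faction A against Amend: payoffs 6, 3, 4 → best response Abstain.
Faction B against Abstain: payoffs 9, 6, 4 → best response No.
Faction B against Amend: payoffs 3, 1, 8 → best response Amend.
Faction B against Delay: payoffs 2, 7, 6 → best response Abstain.
No profile is a mutual best response for all players.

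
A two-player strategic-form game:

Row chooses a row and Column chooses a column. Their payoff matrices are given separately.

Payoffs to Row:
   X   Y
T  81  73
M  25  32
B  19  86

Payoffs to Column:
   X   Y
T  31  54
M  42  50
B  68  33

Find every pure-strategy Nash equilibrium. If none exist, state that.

There is no pure-strategy Nash equilibrium.

Check each profile: it is a Nash equilibrium iff no player can strictly gain by switching unilaterally.
(T, X): Column can switch to Y (31 → 54). Not NE.
(T, Y): Row can switch to B (73 → 86). Not NE.
(M, X): Row can switch to T (25 → 81). Not NE.
(M, Y): Row can switch to T (32 → 73). Not NE.
(B, X): Row can switch to T (19 → 81). Not NE.
(B, Y): Column can switch to X (33 → 68). Not NE.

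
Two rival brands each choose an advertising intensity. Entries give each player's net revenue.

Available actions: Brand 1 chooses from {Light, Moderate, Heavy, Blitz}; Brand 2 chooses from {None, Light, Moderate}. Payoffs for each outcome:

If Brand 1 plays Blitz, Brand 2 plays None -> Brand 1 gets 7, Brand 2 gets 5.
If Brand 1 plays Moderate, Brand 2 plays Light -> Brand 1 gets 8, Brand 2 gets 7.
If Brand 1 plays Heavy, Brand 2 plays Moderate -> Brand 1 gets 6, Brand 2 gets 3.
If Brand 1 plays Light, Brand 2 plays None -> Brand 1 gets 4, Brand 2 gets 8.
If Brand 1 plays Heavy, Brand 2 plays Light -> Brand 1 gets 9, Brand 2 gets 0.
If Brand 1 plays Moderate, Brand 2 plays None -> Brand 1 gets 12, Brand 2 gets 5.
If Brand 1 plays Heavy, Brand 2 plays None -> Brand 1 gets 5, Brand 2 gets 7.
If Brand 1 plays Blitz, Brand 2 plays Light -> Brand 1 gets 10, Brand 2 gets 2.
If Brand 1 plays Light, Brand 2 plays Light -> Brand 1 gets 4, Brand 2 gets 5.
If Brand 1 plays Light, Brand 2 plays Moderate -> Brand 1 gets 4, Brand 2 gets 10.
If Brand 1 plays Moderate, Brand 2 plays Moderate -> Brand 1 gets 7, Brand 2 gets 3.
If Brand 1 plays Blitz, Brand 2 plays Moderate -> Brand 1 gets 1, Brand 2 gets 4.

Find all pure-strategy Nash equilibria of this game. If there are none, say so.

No pure-strategy Nash equilibrium.

Brand 1 against None: payoffs 4, 12, 5, 7 → best response Moderate.
Brand 1 against Light: payoffs 4, 8, 9, 10 → best response Blitz.
Brand 1 against Moderate: payoffs 4, 7, 6, 1 → best response Moderate.
Brand 2 against Light: payoffs 8, 5, 10 → best response Moderate.
Brand 2 against Moderate: payoffs 5, 7, 3 → best response Light.
Brand 2 against Heavy: payoffs 7, 0, 3 → best response None.
Brand 2 against Blitz: payoffs 5, 2, 4 → best response None.
No profile is a mutual best response for all players.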